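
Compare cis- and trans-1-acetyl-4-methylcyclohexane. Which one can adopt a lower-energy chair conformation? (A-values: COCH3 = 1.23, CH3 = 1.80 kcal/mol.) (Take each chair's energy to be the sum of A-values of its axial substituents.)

At 1,4 positions (parity opposite): cis → (a,e or e,a); trans → (e,e or a,a).
Best chair for cis: E = 1.23 kcal/mol; best chair for trans: E = 0.00 kcal/mol.
The trans isomer is lower by 1.23 kcal/mol.

trans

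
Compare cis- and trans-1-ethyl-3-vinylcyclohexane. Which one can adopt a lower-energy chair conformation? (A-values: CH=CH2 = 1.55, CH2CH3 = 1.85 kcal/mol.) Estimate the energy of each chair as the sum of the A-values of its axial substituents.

cis

At 1,3 positions (parity same): cis → (e,e or a,a); trans → (a,e or e,a).
Best chair for cis: E = 0.00 kcal/mol; best chair for trans: E = 1.55 kcal/mol.
The cis isomer is lower by 1.55 kcal/mol.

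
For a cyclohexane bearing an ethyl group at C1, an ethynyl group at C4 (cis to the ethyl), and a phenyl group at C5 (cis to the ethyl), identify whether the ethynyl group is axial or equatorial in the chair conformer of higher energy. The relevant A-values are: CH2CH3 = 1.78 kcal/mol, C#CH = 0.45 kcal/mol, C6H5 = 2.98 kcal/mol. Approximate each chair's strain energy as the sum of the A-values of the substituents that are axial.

equatorial

Chair I (ethyl axial, ethynyl equatorial, phenyl axial): E = 4.76 kcal/mol.
Chair II (ethyl equatorial, ethynyl axial, phenyl equatorial): E = 0.45 kcal/mol.
Chair I is the less stable (higher-energy) conformer, and in that chair the ethynyl group is equatorial.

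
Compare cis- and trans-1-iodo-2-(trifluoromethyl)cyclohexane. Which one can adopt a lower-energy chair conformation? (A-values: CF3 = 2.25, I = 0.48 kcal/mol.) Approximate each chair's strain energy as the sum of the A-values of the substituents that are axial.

At 1,2 positions (parity opposite): cis → (a,e or e,a); trans → (e,e or a,a).
Best chair for cis: E = 0.48 kcal/mol; best chair for trans: E = 0.00 kcal/mol.
The trans isomer is lower by 0.48 kcal/mol.

trans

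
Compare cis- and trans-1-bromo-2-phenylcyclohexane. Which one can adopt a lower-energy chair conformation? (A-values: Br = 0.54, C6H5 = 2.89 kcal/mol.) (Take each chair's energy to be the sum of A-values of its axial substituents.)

trans

At 1,2 positions (parity opposite): cis → (a,e or e,a); trans → (e,e or a,a).
Best chair for cis: E = 0.54 kcal/mol; best chair for trans: E = 0.00 kcal/mol.
The trans isomer is lower by 0.54 kcal/mol.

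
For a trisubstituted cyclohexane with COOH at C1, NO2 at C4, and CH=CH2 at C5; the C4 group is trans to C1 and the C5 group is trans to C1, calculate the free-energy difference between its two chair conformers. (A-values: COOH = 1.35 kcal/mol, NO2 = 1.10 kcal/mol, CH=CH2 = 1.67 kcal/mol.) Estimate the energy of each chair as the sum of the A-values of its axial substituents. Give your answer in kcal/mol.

Chair I (carboxyl axial, nitro axial, vinyl equatorial): E = 2.45 kcal/mol.
Chair II (carboxyl equatorial, nitro equatorial, vinyl axial): E = 1.67 kcal/mol.
ΔE = 2.45 − 1.67 = 0.78 kcal/mol; chair II is more stable.

0.78 kcal/mol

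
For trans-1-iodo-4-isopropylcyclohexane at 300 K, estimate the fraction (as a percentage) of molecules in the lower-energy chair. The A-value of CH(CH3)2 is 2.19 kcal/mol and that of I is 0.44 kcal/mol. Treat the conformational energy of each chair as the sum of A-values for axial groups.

C1 and C4 have opposite parity, so for the trans isomer the two substituents are e,e in one chair and a,a in the other.
Chair I (isopropyl axial, iodo axial): E = 2.63 kcal/mol; chair II (isopropyl equatorial, iodo equatorial): E = 0.00 kcal/mol.
ΔG = 2.63 kcal/mol between the two chairs.
K = exp(ΔG/RT) with R = 1.987×10⁻³ kcal mol⁻¹ K⁻¹ and T = 300 K gives K ≈ 82.4.
Fraction in the lower-energy chair = K/(K+1) = 98.8%.

98.8%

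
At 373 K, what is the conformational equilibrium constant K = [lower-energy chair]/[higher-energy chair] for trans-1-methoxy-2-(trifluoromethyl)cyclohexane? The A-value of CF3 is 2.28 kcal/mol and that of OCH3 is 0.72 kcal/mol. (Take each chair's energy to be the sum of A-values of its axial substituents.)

C1 and C2 have opposite parity, so for the trans isomer the two substituents are e,e in one chair and a,a in the other.
Chair I (trifluoromethyl axial, methoxy axial): E = 3.00 kcal/mol; chair II (trifluoromethyl equatorial, methoxy equatorial): E = 0.00 kcal/mol.
ΔG = 3.00 kcal/mol between the two chairs.
K = exp(ΔG/RT) with R = 1.987×10⁻³ kcal mol⁻¹ K⁻¹ and T = 373 K gives K ≈ 57.3.

K ≈ 57.3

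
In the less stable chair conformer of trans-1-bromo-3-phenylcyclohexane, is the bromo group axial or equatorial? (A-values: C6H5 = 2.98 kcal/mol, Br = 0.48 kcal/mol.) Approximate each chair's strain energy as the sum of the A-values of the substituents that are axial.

equatorial

C1 and C3 have the same parity, so for the trans isomer the two substituents are one axial and one equatorial in each chair.
Chair I (phenyl axial, bromo equatorial): E = 2.98 kcal/mol.
Chair II (phenyl equatorial, bromo axial): E = 0.48 kcal/mol.
Chair I is the less stable (higher-energy) conformer, and in that chair the bromo group is equatorial.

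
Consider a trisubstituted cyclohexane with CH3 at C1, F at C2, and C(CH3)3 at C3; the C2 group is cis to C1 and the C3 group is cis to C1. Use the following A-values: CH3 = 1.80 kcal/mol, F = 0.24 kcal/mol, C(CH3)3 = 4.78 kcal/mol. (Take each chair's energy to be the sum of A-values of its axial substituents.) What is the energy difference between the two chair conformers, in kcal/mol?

Chair I (methyl axial, fluoro equatorial, tert-butyl axial): E = 6.58 kcal/mol.
Chair II (methyl equatorial, fluoro axial, tert-butyl equatorial): E = 0.24 kcal/mol.
ΔE = 6.58 − 0.24 = 6.34 kcal/mol; chair II is more stable.

6.34 kcal/mol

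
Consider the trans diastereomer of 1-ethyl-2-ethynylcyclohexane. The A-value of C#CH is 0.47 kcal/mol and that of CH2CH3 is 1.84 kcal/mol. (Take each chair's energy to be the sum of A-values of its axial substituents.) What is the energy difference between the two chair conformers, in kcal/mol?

2.31 kcal/mol

C1 and C2 have opposite parity, so for the trans isomer the two substituents are e,e in one chair and a,a in the other.
Chair I (ethynyl axial, ethyl axial): E = 2.31 kcal/mol.
Chair II (ethynyl equatorial, ethyl equatorial): E = 0.00 kcal/mol.
ΔE = 2.31 − 0.00 = 2.31 kcal/mol; chair II is more stable.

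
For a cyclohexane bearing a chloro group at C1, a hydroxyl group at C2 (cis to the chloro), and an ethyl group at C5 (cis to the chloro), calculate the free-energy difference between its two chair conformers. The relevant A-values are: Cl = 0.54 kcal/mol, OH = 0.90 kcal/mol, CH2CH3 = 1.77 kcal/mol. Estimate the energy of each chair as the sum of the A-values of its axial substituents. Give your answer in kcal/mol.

Chair I (chloro axial, hydroxyl equatorial, ethyl axial): E = 2.31 kcal/mol.
Chair II (chloro equatorial, hydroxyl axial, ethyl equatorial): E = 0.90 kcal/mol.
ΔE = 2.31 − 0.90 = 1.41 kcal/mol; chair II is more stable.

1.41 kcal/mol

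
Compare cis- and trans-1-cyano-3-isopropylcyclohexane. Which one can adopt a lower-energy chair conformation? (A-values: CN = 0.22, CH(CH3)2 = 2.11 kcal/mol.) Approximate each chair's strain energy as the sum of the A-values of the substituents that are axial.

cis

At 1,3 positions (parity same): cis → (e,e or a,a); trans → (a,e or e,a).
Best chair for cis: E = 0.00 kcal/mol; best chair for trans: E = 0.22 kcal/mol.
The cis isomer is lower by 0.22 kcal/mol.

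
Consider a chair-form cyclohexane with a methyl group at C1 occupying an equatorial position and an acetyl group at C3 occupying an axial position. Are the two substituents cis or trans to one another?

C1 and C3 have the same parity, so their axial bonds point in the same direction.
With same-parity carbons, two substituents on the same face are both axial or both equatorial; opposite faces give one of each.
Here the groups are equatorial/axial → opposite face → trans.

trans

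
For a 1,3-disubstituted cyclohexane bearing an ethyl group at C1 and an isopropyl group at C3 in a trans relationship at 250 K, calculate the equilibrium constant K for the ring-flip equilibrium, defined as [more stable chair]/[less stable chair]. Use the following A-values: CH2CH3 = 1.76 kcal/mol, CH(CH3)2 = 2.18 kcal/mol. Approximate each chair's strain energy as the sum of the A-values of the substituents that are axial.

C1 and C3 have the same parity, so for the trans isomer the two substituents are one axial and one equatorial in each chair.
Chair I (ethyl axial, isopropyl equatorial): E = 1.76 kcal/mol; chair II (ethyl equatorial, isopropyl axial): E = 2.18 kcal/mol.
ΔG = 0.42 kcal/mol between the two chairs.
K = exp(ΔG/RT) with R = 1.987×10⁻³ kcal mol⁻¹ K⁻¹ and T = 250 K gives K ≈ 2.33.

K ≈ 2.33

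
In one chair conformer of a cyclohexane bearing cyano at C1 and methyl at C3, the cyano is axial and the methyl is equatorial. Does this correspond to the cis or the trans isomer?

C1 and C3 have the same parity, so their axial bonds point in the same direction.
With same-parity carbons, two substituents on the same face are both axial or both equatorial; opposite faces give one of each.
Here the groups are axial/equatorial → opposite face → trans.

trans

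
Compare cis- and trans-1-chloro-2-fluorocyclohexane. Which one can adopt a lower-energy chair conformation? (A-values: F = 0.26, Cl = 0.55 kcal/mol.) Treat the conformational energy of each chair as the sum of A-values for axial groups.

trans

At 1,2 positions (parity opposite): cis → (a,e or e,a); trans → (e,e or a,a).
Best chair for cis: E = 0.26 kcal/mol; best chair for trans: E = 0.00 kcal/mol.
The trans isomer is lower by 0.26 kcal/mol.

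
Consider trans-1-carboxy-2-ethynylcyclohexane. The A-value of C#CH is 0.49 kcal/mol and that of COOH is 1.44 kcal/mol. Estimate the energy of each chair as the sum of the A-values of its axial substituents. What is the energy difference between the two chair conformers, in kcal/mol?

C1 and C2 have opposite parity, so for the trans isomer the two substituents are e,e in one chair and a,a in the other.
Chair I (ethynyl axial, carboxyl axial): E = 1.93 kcal/mol.
Chair II (ethynyl equatorial, carboxyl equatorial): E = 0.00 kcal/mol.
ΔE = 1.93 − 0.00 = 1.93 kcal/mol; chair II is more stable.

1.93 kcal/mol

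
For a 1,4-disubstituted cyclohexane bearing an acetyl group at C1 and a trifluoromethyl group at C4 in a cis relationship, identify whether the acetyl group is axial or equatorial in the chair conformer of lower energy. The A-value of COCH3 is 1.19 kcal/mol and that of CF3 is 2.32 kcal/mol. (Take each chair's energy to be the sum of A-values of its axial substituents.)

C1 and C4 have opposite parity, so for the cis isomer the two substituents are one axial and one equatorial in each chair.
Chair I (acetyl axial, trifluoromethyl equatorial): E = 1.19 kcal/mol.
Chair II (acetyl equatorial, trifluoromethyl axial): E = 2.32 kcal/mol.
Chair I is the more stable (lower-energy) conformer, and in that chair the acetyl group is axial.

axial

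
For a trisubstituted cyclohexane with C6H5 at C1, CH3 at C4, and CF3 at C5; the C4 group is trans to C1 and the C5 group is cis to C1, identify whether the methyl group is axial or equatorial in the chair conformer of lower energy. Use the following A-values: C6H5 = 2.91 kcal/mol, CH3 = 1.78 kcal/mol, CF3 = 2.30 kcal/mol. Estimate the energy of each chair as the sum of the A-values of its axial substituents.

Chair I (phenyl axial, methyl axial, trifluoromethyl axial): E = 6.99 kcal/mol.
Chair II (phenyl equatorial, methyl equatorial, trifluoromethyl equatorial): E = 0.00 kcal/mol.
Chair II is the more stable (lower-energy) conformer, and in that chair the methyl group is equatorial.

equatorial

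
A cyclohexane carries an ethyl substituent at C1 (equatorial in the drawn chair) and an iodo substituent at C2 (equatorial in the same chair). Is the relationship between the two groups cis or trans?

trans

C1 and C2 have opposite parity, so their axial bonds point in opposite directions.
With opposite-parity carbons, two substituents on the same face are one axial and one equatorial; opposite faces give both axial or both equatorial.
Here the groups are equatorial/equatorial → opposite face → trans.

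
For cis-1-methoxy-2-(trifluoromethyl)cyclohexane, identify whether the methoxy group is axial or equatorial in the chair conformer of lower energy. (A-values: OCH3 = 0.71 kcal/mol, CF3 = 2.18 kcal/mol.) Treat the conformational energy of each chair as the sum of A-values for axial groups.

axial

C1 and C2 have opposite parity, so for the cis isomer the two substituents are one axial and one equatorial in each chair.
Chair I (methoxy axial, trifluoromethyl equatorial): E = 0.71 kcal/mol.
Chair II (methoxy equatorial, trifluoromethyl axial): E = 2.18 kcal/mol.
Chair I is the more stable (lower-energy) conformer, and in that chair the methoxy group is axial.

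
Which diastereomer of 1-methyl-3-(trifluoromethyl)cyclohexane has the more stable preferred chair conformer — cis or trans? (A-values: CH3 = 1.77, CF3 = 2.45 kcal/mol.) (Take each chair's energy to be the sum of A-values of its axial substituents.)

cis

At 1,3 positions (parity same): cis → (e,e or a,a); trans → (a,e or e,a).
Best chair for cis: E = 0.00 kcal/mol; best chair for trans: E = 1.77 kcal/mol.
The cis isomer is lower by 1.77 kcal/mol.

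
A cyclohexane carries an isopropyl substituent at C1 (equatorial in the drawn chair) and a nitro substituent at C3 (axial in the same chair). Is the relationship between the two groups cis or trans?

trans

C1 and C3 have the same parity, so their axial bonds point in the same direction.
With same-parity carbons, two substituents on the same face are both axial or both equatorial; opposite faces give one of each.
Here the groups are equatorial/axial → opposite face → trans.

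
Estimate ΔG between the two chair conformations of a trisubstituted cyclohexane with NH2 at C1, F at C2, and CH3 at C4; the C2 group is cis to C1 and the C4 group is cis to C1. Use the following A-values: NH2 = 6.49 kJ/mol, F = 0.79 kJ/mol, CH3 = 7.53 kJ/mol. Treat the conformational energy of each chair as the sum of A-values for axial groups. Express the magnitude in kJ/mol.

Chair I (amino axial, fluoro equatorial, methyl equatorial): E = 6.49 kJ/mol.
Chair II (amino equatorial, fluoro axial, methyl axial): E = 8.32 kJ/mol.
ΔE = 8.32 − 6.49 = 1.83 kJ/mol; chair I is more stable.

1.83 kJ/mol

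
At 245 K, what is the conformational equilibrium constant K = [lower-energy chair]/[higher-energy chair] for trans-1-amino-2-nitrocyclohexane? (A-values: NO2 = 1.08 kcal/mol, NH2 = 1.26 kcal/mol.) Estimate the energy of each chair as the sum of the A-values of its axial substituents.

K ≈ 122

C1 and C2 have opposite parity, so for the trans isomer the two substituents are e,e in one chair and a,a in the other.
Chair I (nitro axial, amino axial): E = 2.34 kcal/mol; chair II (nitro equatorial, amino equatorial): E = 0.00 kcal/mol.
ΔG = 2.34 kcal/mol between the two chairs.
K = exp(ΔG/RT) with R = 1.987×10⁻³ kcal mol⁻¹ K⁻¹ and T = 245 K gives K ≈ 122.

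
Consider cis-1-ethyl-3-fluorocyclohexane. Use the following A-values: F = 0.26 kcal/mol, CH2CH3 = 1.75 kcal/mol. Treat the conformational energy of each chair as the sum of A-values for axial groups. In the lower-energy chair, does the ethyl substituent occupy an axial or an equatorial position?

C1 and C3 have the same parity, so for the cis isomer the two substituents are e,e in one chair and a,a in the other.
Chair I (fluoro axial, ethyl axial): E = 2.01 kcal/mol.
Chair II (fluoro equatorial, ethyl equatorial): E = 0.00 kcal/mol.
Chair II is the more stable (lower-energy) conformer, and in that chair the ethyl group is equatorial.

equatorial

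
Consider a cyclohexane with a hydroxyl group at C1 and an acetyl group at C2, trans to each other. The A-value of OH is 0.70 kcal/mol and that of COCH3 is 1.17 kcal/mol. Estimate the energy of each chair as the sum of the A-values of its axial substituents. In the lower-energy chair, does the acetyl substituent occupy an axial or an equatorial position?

equatorial

C1 and C2 have opposite parity, so for the trans isomer the two substituents are e,e in one chair and a,a in the other.
Chair I (hydroxyl axial, acetyl axial): E = 1.87 kcal/mol.
Chair II (hydroxyl equatorial, acetyl equatorial): E = 0.00 kcal/mol.
Chair II is the more stable (lower-energy) conformer, and in that chair the acetyl group is equatorial.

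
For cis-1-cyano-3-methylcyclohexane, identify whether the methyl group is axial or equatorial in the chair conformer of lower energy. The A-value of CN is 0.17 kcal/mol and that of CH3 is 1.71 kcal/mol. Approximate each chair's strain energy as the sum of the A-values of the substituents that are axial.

C1 and C3 have the same parity, so for the cis isomer the two substituents are e,e in one chair and a,a in the other.
Chair I (cyano axial, methyl axial): E = 1.88 kcal/mol.
Chair II (cyano equatorial, methyl equatorial): E = 0.00 kcal/mol.
Chair II is the more stable (lower-energy) conformer, and in that chair the methyl group is equatorial.

equatorial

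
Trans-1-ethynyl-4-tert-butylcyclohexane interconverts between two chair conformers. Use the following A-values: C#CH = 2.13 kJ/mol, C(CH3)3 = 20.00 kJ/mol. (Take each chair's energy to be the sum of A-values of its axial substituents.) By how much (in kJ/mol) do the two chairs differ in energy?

22.13 kJ/mol

C1 and C4 have opposite parity, so for the trans isomer the two substituents are e,e in one chair and a,a in the other.
Chair I (ethynyl axial, tert-butyl axial): E = 22.13 kJ/mol.
Chair II (ethynyl equatorial, tert-butyl equatorial): E = 0.00 kJ/mol.
ΔE = 22.13 − 0.00 = 22.13 kJ/mol; chair II is more stable.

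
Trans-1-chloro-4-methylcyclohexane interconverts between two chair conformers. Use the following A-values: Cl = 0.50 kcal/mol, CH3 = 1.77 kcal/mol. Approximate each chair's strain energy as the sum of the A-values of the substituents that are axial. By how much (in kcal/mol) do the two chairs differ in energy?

2.27 kcal/mol

C1 and C4 have opposite parity, so for the trans isomer the two substituents are e,e in one chair and a,a in the other.
Chair I (chloro axial, methyl axial): E = 2.27 kcal/mol.
Chair II (chloro equatorial, methyl equatorial): E = 0.00 kcal/mol.
ΔE = 2.27 − 0.00 = 2.27 kcal/mol; chair II is more stable.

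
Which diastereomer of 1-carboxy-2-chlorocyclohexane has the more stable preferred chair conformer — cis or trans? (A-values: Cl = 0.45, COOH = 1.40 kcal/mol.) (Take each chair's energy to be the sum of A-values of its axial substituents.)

At 1,2 positions (parity opposite): cis → (a,e or e,a); trans → (e,e or a,a).
Best chair for cis: E = 0.45 kcal/mol; best chair for trans: E = 0.00 kcal/mol.
The trans isomer is lower by 0.45 kcal/mol.

trans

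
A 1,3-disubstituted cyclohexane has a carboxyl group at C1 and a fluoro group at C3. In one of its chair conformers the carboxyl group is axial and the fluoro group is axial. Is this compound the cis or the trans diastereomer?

C1 and C3 have the same parity, so their axial bonds point in the same direction.
With same-parity carbons, two substituents on the same face are both axial or both equatorial; opposite faces give one of each.
Here the groups are axial/axial → same face → cis.

cis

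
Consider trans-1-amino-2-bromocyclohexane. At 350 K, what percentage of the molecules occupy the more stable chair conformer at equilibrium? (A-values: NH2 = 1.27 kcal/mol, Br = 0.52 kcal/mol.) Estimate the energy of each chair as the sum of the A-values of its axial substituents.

92.9%

C1 and C2 have opposite parity, so for the trans isomer the two substituents are e,e in one chair and a,a in the other.
Chair I (amino axial, bromo axial): E = 1.79 kcal/mol; chair II (amino equatorial, bromo equatorial): E = 0.00 kcal/mol.
ΔG = 1.79 kcal/mol between the two chairs.
K = exp(ΔG/RT) with R = 1.987×10⁻³ kcal mol⁻¹ K⁻¹ and T = 350 K gives K ≈ 13.1.
Fraction in the lower-energy chair = K/(K+1) = 92.9%.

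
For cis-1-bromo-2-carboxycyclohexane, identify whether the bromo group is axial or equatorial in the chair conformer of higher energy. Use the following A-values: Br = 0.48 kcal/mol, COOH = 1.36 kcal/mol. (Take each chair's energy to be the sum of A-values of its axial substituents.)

C1 and C2 have opposite parity, so for the cis isomer the two substituents are one axial and one equatorial in each chair.
Chair I (bromo axial, carboxyl equatorial): E = 0.48 kcal/mol.
Chair II (bromo equatorial, carboxyl axial): E = 1.36 kcal/mol.
Chair II is the less stable (higher-energy) conformer, and in that chair the bromo group is equatorial.

equatorial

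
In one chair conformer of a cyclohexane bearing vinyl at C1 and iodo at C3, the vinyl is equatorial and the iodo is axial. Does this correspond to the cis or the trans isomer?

trans

C1 and C3 have the same parity, so their axial bonds point in the same direction.
With same-parity carbons, two substituents on the same face are both axial or both equatorial; opposite faces give one of each.
Here the groups are equatorial/axial → opposite face → trans.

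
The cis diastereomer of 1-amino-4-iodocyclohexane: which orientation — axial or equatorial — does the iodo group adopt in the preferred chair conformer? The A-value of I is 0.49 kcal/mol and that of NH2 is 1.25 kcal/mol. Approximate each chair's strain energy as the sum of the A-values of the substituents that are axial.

axial

C1 and C4 have opposite parity, so for the cis isomer the two substituents are one axial and one equatorial in each chair.
Chair I (iodo axial, amino equatorial): E = 0.49 kcal/mol.
Chair II (iodo equatorial, amino axial): E = 1.25 kcal/mol.
Chair I is the more stable (lower-energy) conformer, and in that chair the iodo group is axial.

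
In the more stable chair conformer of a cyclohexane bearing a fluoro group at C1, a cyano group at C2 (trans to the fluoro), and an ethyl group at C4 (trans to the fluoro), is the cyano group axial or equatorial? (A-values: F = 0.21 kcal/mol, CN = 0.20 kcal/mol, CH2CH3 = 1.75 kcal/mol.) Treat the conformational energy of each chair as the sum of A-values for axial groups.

equatorial

Chair I (fluoro axial, cyano axial, ethyl axial): E = 2.16 kcal/mol.
Chair II (fluoro equatorial, cyano equatorial, ethyl equatorial): E = 0.00 kcal/mol.
Chair II is the more stable (lower-energy) conformer, and in that chair the cyano group is equatorial.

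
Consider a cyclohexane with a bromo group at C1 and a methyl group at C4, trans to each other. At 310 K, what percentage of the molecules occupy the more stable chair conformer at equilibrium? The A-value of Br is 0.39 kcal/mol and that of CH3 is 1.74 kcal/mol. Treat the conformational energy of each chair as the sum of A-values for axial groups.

96.9%

C1 and C4 have opposite parity, so for the trans isomer the two substituents are e,e in one chair and a,a in the other.
Chair I (bromo axial, methyl axial): E = 2.13 kcal/mol; chair II (bromo equatorial, methyl equatorial): E = 0.00 kcal/mol.
ΔG = 2.13 kcal/mol between the two chairs.
K = exp(ΔG/RT) with R = 1.987×10⁻³ kcal mol⁻¹ K⁻¹ and T = 310 K gives K ≈ 31.8.
Fraction in the lower-energy chair = K/(K+1) = 96.9%.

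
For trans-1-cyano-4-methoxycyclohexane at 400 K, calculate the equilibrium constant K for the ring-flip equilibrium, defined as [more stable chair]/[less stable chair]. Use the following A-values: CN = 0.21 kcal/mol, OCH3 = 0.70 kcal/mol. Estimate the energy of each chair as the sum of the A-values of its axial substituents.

C1 and C4 have opposite parity, so for the trans isomer the two substituents are e,e in one chair and a,a in the other.
Chair I (cyano axial, methoxy axial): E = 0.91 kcal/mol; chair II (cyano equatorial, methoxy equatorial): E = 0.00 kcal/mol.
ΔG = 0.91 kcal/mol between the two chairs.
K = exp(ΔG/RT) with R = 1.987×10⁻³ kcal mol⁻¹ K⁻¹ and T = 400 K gives K ≈ 3.14.

K ≈ 3.14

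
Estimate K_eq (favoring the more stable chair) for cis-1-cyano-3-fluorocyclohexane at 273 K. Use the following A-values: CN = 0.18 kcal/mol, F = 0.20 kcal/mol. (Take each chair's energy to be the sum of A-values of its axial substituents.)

C1 and C3 have the same parity, so for the cis isomer the two substituents are e,e in one chair and a,a in the other.
Chair I (cyano axial, fluoro axial): E = 0.38 kcal/mol; chair II (cyano equatorial, fluoro equatorial): E = 0.00 kcal/mol.
ΔG = 0.38 kcal/mol between the two chairs.
K = exp(ΔG/RT) with R = 1.987×10⁻³ kcal mol⁻¹ K⁻¹ and T = 273 K gives K ≈ 2.01.

K ≈ 2.01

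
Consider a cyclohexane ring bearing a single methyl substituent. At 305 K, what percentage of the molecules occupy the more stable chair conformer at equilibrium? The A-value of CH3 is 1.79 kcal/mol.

One chair has the methyl group axial (E = 1.79 kcal/mol) and the other has it equatorial (E = 0).
ΔG = 1.79 kcal/mol between the two chairs.
K = exp(ΔG/RT) with R = 1.987×10⁻³ kcal mol⁻¹ K⁻¹ and T = 305 K gives K ≈ 19.2.
Fraction in the lower-energy chair = K/(K+1) = 95.0%.

95.0%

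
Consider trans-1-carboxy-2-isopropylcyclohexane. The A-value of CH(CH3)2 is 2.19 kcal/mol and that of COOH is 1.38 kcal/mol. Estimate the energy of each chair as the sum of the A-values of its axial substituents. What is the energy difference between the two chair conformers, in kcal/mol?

3.57 kcal/mol

C1 and C2 have opposite parity, so for the trans isomer the two substituents are e,e in one chair and a,a in the other.
Chair I (isopropyl axial, carboxyl axial): E = 3.57 kcal/mol.
Chair II (isopropyl equatorial, carboxyl equatorial): E = 0.00 kcal/mol.
ΔE = 3.57 − 0.00 = 3.57 kcal/mol; chair II is more stable.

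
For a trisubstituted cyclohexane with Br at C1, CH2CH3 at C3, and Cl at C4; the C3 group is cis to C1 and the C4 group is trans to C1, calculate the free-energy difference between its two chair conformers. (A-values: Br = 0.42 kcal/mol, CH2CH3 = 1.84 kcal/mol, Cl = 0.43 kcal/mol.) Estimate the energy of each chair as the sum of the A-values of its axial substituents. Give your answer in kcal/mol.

2.69 kcal/mol

Chair I (bromo axial, ethyl axial, chloro axial): E = 2.69 kcal/mol.
Chair II (bromo equatorial, ethyl equatorial, chloro equatorial): E = 0.00 kcal/mol.
ΔE = 2.69 − 0.00 = 2.69 kcal/mol; chair II is more stable.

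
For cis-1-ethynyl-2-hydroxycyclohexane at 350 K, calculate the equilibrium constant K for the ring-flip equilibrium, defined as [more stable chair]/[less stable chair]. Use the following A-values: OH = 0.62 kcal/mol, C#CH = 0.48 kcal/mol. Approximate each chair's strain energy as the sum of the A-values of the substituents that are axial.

K ≈ 1.22

C1 and C2 have opposite parity, so for the cis isomer the two substituents are one axial and one equatorial in each chair.
Chair I (hydroxyl axial, ethynyl equatorial): E = 0.62 kcal/mol; chair II (hydroxyl equatorial, ethynyl axial): E = 0.48 kcal/mol.
ΔG = 0.14 kcal/mol between the two chairs.
K = exp(ΔG/RT) with R = 1.987×10⁻³ kcal mol⁻¹ K⁻¹ and T = 350 K gives K ≈ 1.22.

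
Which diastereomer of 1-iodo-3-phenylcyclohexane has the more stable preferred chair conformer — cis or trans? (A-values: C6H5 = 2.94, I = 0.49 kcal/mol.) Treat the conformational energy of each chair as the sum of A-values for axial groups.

At 1,3 positions (parity same): cis → (e,e or a,a); trans → (a,e or e,a).
Best chair for cis: E = 0.00 kcal/mol; best chair for trans: E = 0.49 kcal/mol.
The cis isomer is lower by 0.49 kcal/mol.

cis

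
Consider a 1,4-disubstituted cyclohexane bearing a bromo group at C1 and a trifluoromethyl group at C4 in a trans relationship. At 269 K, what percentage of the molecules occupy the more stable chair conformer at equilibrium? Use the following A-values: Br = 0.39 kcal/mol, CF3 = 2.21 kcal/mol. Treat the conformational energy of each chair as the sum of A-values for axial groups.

99.2%

C1 and C4 have opposite parity, so for the trans isomer the two substituents are e,e in one chair and a,a in the other.
Chair I (bromo axial, trifluoromethyl axial): E = 2.60 kcal/mol; chair II (bromo equatorial, trifluoromethyl equatorial): E = 0.00 kcal/mol.
ΔG = 2.60 kcal/mol between the two chairs.
K = exp(ΔG/RT) with R = 1.987×10⁻³ kcal mol⁻¹ K⁻¹ and T = 269 K gives K ≈ 130.
Fraction in the lower-energy chair = K/(K+1) = 99.2%.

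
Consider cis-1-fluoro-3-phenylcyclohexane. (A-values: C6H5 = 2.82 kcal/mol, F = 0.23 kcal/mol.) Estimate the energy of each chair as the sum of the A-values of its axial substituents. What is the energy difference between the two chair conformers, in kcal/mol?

3.05 kcal/mol

C1 and C3 have the same parity, so for the cis isomer the two substituents are e,e in one chair and a,a in the other.
Chair I (phenyl axial, fluoro axial): E = 3.05 kcal/mol.
Chair II (phenyl equatorial, fluoro equatorial): E = 0.00 kcal/mol.
ΔE = 3.05 − 0.00 = 3.05 kcal/mol; chair II is more stable.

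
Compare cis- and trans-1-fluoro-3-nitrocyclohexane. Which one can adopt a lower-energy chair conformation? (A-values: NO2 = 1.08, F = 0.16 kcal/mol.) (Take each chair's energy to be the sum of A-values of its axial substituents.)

cis

At 1,3 positions (parity same): cis → (e,e or a,a); trans → (a,e or e,a).
Best chair for cis: E = 0.00 kcal/mol; best chair for trans: E = 0.16 kcal/mol.
The cis isomer is lower by 0.16 kcal/mol.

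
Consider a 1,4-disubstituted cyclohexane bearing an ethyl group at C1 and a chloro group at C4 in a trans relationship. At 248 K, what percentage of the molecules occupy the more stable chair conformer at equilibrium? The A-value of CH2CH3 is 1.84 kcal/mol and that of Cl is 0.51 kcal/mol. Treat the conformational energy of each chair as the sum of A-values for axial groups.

C1 and C4 have opposite parity, so for the trans isomer the two substituents are e,e in one chair and a,a in the other.
Chair I (ethyl axial, chloro axial): E = 2.35 kcal/mol; chair II (ethyl equatorial, chloro equatorial): E = 0.00 kcal/mol.
ΔG = 2.35 kcal/mol between the two chairs.
K = exp(ΔG/RT) with R = 1.987×10⁻³ kcal mol⁻¹ K⁻¹ and T = 248 K gives K ≈ 118.
Fraction in the lower-energy chair = K/(K+1) = 99.2%.

99.2%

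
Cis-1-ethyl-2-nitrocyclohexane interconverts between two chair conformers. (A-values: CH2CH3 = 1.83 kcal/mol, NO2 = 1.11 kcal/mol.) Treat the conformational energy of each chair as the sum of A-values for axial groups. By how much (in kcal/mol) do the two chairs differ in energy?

C1 and C2 have opposite parity, so for the cis isomer the two substituents are one axial and one equatorial in each chair.
Chair I (ethyl axial, nitro equatorial): E = 1.83 kcal/mol.
Chair II (ethyl equatorial, nitro axial): E = 1.11 kcal/mol.
ΔE = 1.83 − 1.11 = 0.72 kcal/mol; chair II is more stable.

0.72 kcal/mol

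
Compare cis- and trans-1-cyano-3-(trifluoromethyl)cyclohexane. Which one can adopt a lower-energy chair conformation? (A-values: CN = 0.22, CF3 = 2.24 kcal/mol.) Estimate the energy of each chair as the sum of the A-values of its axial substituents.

cis

At 1,3 positions (parity same): cis → (e,e or a,a); trans → (a,e or e,a).
Best chair for cis: E = 0.00 kcal/mol; best chair for trans: E = 0.22 kcal/mol.
The cis isomer is lower by 0.22 kcal/mol.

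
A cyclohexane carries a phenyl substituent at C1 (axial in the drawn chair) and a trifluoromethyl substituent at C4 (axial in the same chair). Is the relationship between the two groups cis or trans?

trans

C1 and C4 have opposite parity, so their axial bonds point in opposite directions.
With opposite-parity carbons, two substituents on the same face are one axial and one equatorial; opposite faces give both axial or both equatorial.
Here the groups are axial/axial → opposite face → trans.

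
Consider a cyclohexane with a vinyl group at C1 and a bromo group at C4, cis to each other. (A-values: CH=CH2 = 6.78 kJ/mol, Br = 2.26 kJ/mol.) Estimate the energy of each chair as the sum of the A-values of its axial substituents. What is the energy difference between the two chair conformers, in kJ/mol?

C1 and C4 have opposite parity, so for the cis isomer the two substituents are one axial and one equatorial in each chair.
Chair I (vinyl axial, bromo equatorial): E = 6.78 kJ/mol.
Chair II (vinyl equatorial, bromo axial): E = 2.26 kJ/mol.
ΔE = 6.78 − 2.26 = 4.52 kJ/mol; chair II is more stable.

4.52 kJ/mol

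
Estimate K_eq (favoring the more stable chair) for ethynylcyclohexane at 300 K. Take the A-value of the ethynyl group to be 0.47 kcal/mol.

K ≈ 2.20

One chair has the ethynyl group axial (E = 0.47 kcal/mol) and the other has it equatorial (E = 0).
ΔG = 0.47 kcal/mol between the two chairs.
K = exp(ΔG/RT) with R = 1.987×10⁻³ kcal mol⁻¹ K⁻¹ and T = 300 K gives K ≈ 2.2.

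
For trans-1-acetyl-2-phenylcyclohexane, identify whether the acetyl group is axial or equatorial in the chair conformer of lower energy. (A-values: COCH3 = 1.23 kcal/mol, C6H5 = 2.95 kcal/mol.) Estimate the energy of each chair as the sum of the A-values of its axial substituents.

equatorial

C1 and C2 have opposite parity, so for the trans isomer the two substituents are e,e in one chair and a,a in the other.
Chair I (acetyl axial, phenyl axial): E = 4.18 kcal/mol.
Chair II (acetyl equatorial, phenyl equatorial): E = 0.00 kcal/mol.
Chair II is the more stable (lower-energy) conformer, and in that chair the acetyl group is equatorial.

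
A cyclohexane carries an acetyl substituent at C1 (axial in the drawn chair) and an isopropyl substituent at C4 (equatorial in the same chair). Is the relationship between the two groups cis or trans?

C1 and C4 have opposite parity, so their axial bonds point in opposite directions.
With opposite-parity carbons, two substituents on the same face are one axial and one equatorial; opposite faces give both axial or both equatorial.
Here the groups are axial/equatorial → same face → cis.

cis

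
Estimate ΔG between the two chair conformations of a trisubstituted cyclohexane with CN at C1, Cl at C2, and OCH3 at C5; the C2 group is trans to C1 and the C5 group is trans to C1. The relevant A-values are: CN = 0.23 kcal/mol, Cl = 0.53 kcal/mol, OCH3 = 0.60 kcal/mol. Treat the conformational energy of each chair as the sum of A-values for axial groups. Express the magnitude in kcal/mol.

0.16 kcal/mol

Chair I (cyano axial, chloro axial, methoxy equatorial): E = 0.76 kcal/mol.
Chair II (cyano equatorial, chloro equatorial, methoxy axial): E = 0.60 kcal/mol.
ΔE = 0.76 − 0.60 = 0.16 kcal/mol; chair II is more stable.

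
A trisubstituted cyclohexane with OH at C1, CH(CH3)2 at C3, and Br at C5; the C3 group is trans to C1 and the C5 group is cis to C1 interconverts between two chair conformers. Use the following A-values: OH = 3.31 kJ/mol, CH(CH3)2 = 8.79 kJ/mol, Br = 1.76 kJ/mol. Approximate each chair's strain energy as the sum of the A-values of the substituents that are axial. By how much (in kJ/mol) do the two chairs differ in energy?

3.72 kJ/mol

Chair I (hydroxyl axial, isopropyl equatorial, bromo axial): E = 5.07 kJ/mol.
Chair II (hydroxyl equatorial, isopropyl axial, bromo equatorial): E = 8.79 kJ/mol.
ΔE = 8.79 − 5.07 = 3.72 kJ/mol; chair I is more stable.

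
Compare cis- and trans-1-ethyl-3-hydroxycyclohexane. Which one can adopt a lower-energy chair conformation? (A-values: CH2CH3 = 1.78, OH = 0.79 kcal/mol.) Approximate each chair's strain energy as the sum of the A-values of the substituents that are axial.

At 1,3 positions (parity same): cis → (e,e or a,a); trans → (a,e or e,a).
Best chair for cis: E = 0.00 kcal/mol; best chair for trans: E = 0.79 kcal/mol.
The cis isomer is lower by 0.79 kcal/mol.

cis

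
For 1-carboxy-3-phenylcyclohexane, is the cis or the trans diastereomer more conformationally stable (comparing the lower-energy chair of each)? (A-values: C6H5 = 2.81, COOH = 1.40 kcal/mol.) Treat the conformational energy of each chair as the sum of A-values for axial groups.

cis

At 1,3 positions (parity same): cis → (e,e or a,a); trans → (a,e or e,a).
Best chair for cis: E = 0.00 kcal/mol; best chair for trans: E = 1.40 kcal/mol.
The cis isomer is lower by 1.40 kcal/mol.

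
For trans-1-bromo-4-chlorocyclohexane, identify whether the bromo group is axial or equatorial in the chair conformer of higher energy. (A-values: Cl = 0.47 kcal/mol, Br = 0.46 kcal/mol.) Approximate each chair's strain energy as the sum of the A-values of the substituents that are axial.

C1 and C4 have opposite parity, so for the trans isomer the two substituents are e,e in one chair and a,a in the other.
Chair I (chloro axial, bromo axial): E = 0.93 kcal/mol.
Chair II (chloro equatorial, bromo equatorial): E = 0.00 kcal/mol.
Chair I is the less stable (higher-energy) conformer, and in that chair the bromo group is axial.

axial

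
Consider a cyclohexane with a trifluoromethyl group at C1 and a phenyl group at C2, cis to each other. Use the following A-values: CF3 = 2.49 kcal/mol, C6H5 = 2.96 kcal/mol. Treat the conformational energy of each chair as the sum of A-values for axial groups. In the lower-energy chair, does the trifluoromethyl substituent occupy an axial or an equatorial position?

axial

C1 and C2 have opposite parity, so for the cis isomer the two substituents are one axial and one equatorial in each chair.
Chair I (trifluoromethyl axial, phenyl equatorial): E = 2.49 kcal/mol.
Chair II (trifluoromethyl equatorial, phenyl axial): E = 2.96 kcal/mol.
Chair I is the more stable (lower-energy) conformer, and in that chair the trifluoromethyl group is axial.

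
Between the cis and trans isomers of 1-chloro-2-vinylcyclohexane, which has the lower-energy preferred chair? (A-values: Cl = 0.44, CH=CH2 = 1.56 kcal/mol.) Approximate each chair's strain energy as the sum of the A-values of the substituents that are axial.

trans

At 1,2 positions (parity opposite): cis → (a,e or e,a); trans → (e,e or a,a).
Best chair for cis: E = 0.44 kcal/mol; best chair for trans: E = 0.00 kcal/mol.
The trans isomer is lower by 0.44 kcal/mol.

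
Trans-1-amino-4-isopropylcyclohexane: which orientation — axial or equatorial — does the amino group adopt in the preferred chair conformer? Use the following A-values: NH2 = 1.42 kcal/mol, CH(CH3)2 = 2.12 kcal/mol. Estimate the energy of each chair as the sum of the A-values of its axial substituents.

equatorial

C1 and C4 have opposite parity, so for the trans isomer the two substituents are e,e in one chair and a,a in the other.
Chair I (amino axial, isopropyl axial): E = 3.54 kcal/mol.
Chair II (amino equatorial, isopropyl equatorial): E = 0.00 kcal/mol.
Chair II is the more stable (lower-energy) conformer, and in that chair the amino group is equatorial.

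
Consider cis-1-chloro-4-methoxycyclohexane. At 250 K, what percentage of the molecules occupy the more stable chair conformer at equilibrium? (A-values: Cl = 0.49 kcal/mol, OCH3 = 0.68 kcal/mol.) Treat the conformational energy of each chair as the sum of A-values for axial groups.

59.4%

C1 and C4 have opposite parity, so for the cis isomer the two substituents are one axial and one equatorial in each chair.
Chair I (chloro axial, methoxy equatorial): E = 0.49 kcal/mol; chair II (chloro equatorial, methoxy axial): E = 0.68 kcal/mol.
ΔG = 0.19 kcal/mol between the two chairs.
K = exp(ΔG/RT) with R = 1.987×10⁻³ kcal mol⁻¹ K⁻¹ and T = 250 K gives K ≈ 1.47.
Fraction in the lower-energy chair = K/(K+1) = 59.4%.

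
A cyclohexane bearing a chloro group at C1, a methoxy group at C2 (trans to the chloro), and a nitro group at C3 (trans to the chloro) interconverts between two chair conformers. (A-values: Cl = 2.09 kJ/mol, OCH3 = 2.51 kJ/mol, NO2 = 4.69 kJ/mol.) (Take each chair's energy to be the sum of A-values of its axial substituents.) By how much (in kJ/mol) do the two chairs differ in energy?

Chair I (chloro axial, methoxy axial, nitro equatorial): E = 4.60 kJ/mol.
Chair II (chloro equatorial, methoxy equatorial, nitro axial): E = 4.69 kJ/mol.
ΔE = 4.69 − 4.60 = 0.09 kJ/mol; chair I is more stable.

0.09 kJ/mol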